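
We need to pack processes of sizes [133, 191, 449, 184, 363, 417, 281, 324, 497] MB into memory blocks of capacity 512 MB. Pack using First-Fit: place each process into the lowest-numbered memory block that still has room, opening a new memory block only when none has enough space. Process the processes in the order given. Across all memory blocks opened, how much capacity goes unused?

133 MB → memory block 1 (remaining 379 MB)
191 MB → memory block 1 (remaining 188 MB)
449 MB → memory block 2 (remaining 63 MB)
184 MB → memory block 1 (remaining 4 MB)
363 MB → memory block 3 (remaining 149 MB)
417 MB → memory block 4 (remaining 95 MB)
281 MB → memory block 5 (remaining 231 MB)
324 MB → memory block 6 (remaining 188 MB)
497 MB → memory block 7 (remaining 15 MB)
7 memory blocks × 512 MB = 3584 MB; used 2839 MB; unused 745 MB.

745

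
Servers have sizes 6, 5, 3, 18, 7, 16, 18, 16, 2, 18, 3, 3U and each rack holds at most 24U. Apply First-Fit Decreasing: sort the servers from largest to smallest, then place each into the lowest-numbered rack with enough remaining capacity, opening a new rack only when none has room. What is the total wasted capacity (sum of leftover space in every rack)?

Sorted descending: 18, 18, 18, 16, 16, 7, 6, 5, 3, 3, 3, 2.
rack 1: place 18U, 6U left
rack 2: place 18U, 6U left
rack 3: place 18U, 6U left
rack 4: place 16U, 8U left
rack 5: place 16U, 8U left
rack 4: place 7U, 1U left
rack 1: place 6U, 0U left
rack 2: place 5U, 1U left
rack 3: place 3U, 3U left
rack 3: place 3U, 0U left
rack 5: place 3U, 5U left
rack 5: place 2U, 3U left
5 racks × 24U = 120U; used 115U; unused 5U.

5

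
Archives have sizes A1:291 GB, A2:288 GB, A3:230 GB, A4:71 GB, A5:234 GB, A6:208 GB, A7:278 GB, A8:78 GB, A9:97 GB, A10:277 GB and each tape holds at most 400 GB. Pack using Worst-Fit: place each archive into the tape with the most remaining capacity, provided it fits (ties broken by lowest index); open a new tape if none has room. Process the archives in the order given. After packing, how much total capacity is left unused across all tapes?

A1 (291 GB) → tape 1 (remaining 109 GB)
A2 (288 GB) → tape 2 (remaining 112 GB)
A3 (230 GB) → tape 3 (remaining 170 GB)
A4 (71 GB) → tape 3 (remaining 99 GB)
A5 (234 GB) → tape 4 (remaining 166 GB)
A6 (208 GB) → tape 5 (remaining 192 GB)
A7 (278 GB) → tape 6 (remaining 122 GB)
A8 (78 GB) → tape 5 (remaining 114 GB)
A9 (97 GB) → tape 4 (remaining 69 GB)
A10 (277 GB) → tape 7 (remaining 123 GB)
7 tapes × 400 GB = 2800 GB; used 2052 GB; unused 748 GB.

748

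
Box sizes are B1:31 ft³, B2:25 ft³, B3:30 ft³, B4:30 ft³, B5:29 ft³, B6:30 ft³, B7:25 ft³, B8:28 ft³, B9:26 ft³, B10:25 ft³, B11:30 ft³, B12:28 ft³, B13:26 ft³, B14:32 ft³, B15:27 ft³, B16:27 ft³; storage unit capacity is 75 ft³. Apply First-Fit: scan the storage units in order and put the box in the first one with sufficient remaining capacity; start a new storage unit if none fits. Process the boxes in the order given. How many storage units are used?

8

B1 (31 ft³) → storage unit 1 (remaining 44 ft³)
B2 (25 ft³) → storage unit 1 (remaining 19 ft³)
B3 (30 ft³) → storage unit 2 (remaining 45 ft³)
B4 (30 ft³) → storage unit 2 (remaining 15 ft³)
B5 (29 ft³) → storage unit 3 (remaining 46 ft³)
B6 (30 ft³) → storage unit 3 (remaining 16 ft³)
B7 (25 ft³) → storage unit 4 (remaining 50 ft³)
B8 (28 ft³) → storage unit 4 (remaining 22 ft³)
B9 (26 ft³) → storage unit 5 (remaining 49 ft³)
B10 (25 ft³) → storage unit 5 (remaining 24 ft³)
B11 (30 ft³) → storage unit 6 (remaining 45 ft³)
B12 (28 ft³) → storage unit 6 (remaining 17 ft³)
B13 (26 ft³) → storage unit 7 (remaining 49 ft³)
B14 (32 ft³) → storage unit 7 (remaining 17 ft³)
B15 (27 ft³) → storage unit 8 (remaining 48 ft³)
B16 (27 ft³) → storage unit 8 (remaining 21 ft³)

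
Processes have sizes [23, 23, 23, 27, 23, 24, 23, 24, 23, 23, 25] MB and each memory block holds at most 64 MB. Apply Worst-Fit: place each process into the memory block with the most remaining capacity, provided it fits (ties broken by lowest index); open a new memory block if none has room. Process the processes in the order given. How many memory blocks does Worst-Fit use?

Put 23 MB in memory block 1; 41 MB remain.
Put 23 MB in memory block 1; 18 MB remain.
Put 23 MB in memory block 2; 41 MB remain.
Put 27 MB in memory block 2; 14 MB remain.
Put 23 MB in memory block 3; 41 MB remain.
Put 24 MB in memory block 3; 17 MB remain.
Put 23 MB in memory block 4; 41 MB remain.
Put 24 MB in memory block 4; 17 MB remain.
Put 23 MB in memory block 5; 41 MB remain.
Put 23 MB in memory block 5; 18 MB remain.
Put 25 MB in memory block 6; 39 MB remain.

6 memory blocks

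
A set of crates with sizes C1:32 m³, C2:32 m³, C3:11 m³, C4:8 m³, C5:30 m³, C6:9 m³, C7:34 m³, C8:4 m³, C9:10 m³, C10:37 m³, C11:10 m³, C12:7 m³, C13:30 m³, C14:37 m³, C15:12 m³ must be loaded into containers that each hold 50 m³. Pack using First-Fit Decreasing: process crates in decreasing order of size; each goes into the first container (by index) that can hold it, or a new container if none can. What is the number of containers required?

Sorted descending: 37, 37, 34, 32, 32, 30, 30, 12, 11, 10, 10, 9, 8, 7, 4.
Put 37 m³ in container 1; 13 m³ remain.
Put 37 m³ in container 2; 13 m³ remain.
Put 34 m³ in container 3; 16 m³ remain.
Put 32 m³ in container 4; 18 m³ remain.
Put 32 m³ in container 5; 18 m³ remain.
Put 30 m³ in container 6; 20 m³ remain.
Put 30 m³ in container 7; 20 m³ remain.
Put 12 m³ in container 1; 1 m³ remain.
Put 11 m³ in container 2; 2 m³ remain.
Put 10 m³ in container 3; 6 m³ remain.
Put 10 m³ in container 4; 8 m³ remain.
Put 9 m³ in container 5; 9 m³ remain.
Put 8 m³ in container 4; 0 m³ remain.
Put 7 m³ in container 5; 2 m³ remain.
Put 4 m³ in container 3; 2 m³ remain.
Final containers: [37,12] [37,11] [34,10,4] [32,10,8] [32,9,7] [30] [30].

7 containers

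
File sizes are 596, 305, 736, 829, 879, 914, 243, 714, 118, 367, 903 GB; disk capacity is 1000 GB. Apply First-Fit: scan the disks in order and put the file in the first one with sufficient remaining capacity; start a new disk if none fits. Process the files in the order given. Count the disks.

disk 1: place 596 GB, 404 GB left
disk 1: place 305 GB, 99 GB left
disk 2: place 736 GB, 264 GB left
disk 3: place 829 GB, 171 GB left
disk 4: place 879 GB, 121 GB left
disk 5: place 914 GB, 86 GB left
disk 2: place 243 GB, 21 GB left
disk 6: place 714 GB, 286 GB left
disk 3: place 118 GB, 53 GB left
disk 7: place 367 GB, 633 GB left
disk 8: place 903 GB, 97 GB left
Final disks: [596,305] [736,243] [829,118] [879] [914] [714] [367] [903].

8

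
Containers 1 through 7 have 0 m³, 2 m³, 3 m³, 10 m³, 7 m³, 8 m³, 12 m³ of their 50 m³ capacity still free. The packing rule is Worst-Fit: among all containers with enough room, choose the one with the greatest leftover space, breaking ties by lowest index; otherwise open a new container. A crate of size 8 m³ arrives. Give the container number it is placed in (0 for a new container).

7

Containers with room: container 4 (10 m³), container 6 (8 m³), container 7 (12 m³).
Most room is container 7 with 12 m³ free.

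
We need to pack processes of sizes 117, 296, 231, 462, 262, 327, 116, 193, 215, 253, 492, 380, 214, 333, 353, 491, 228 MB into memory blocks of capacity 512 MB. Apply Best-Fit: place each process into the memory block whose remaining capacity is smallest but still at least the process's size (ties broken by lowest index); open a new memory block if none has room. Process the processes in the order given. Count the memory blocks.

12 memory blocks

117 MB → memory block 1 (remaining 395 MB)
296 MB → memory block 1 (remaining 99 MB)
231 MB → memory block 2 (remaining 281 MB)
462 MB → memory block 3 (remaining 50 MB)
262 MB → memory block 2 (remaining 19 MB)
327 MB → memory block 4 (remaining 185 MB)
116 MB → memory block 4 (remaining 69 MB)
193 MB → memory block 5 (remaining 319 MB)
215 MB → memory block 5 (remaining 104 MB)
253 MB → memory block 6 (remaining 259 MB)
492 MB → memory block 7 (remaining 20 MB)
380 MB → memory block 8 (remaining 132 MB)
214 MB → memory block 6 (remaining 45 MB)
333 MB → memory block 9 (remaining 179 MB)
353 MB → memory block 10 (remaining 159 MB)
491 MB → memory block 11 (remaining 21 MB)
228 MB → memory block 12 (remaining 284 MB)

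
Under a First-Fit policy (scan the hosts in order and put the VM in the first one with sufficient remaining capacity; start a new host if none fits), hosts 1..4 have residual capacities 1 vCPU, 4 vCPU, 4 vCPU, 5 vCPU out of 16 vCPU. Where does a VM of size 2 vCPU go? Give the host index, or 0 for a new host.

2

Hosts with room: host 2 (4 vCPU), host 3 (4 vCPU), host 4 (5 vCPU).
The first with room is host 2.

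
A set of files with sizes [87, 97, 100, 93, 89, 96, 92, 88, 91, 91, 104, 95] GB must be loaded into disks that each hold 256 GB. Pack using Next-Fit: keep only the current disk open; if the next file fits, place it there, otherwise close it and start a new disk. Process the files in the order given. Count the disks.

disk 1: place 87 GB, 169 GB left
disk 1: place 97 GB, 72 GB left
disk 2: place 100 GB, 156 GB left
disk 2: place 93 GB, 63 GB left
disk 3: place 89 GB, 167 GB left
disk 3: place 96 GB, 71 GB left
disk 4: place 92 GB, 164 GB left
disk 4: place 88 GB, 76 GB left
disk 5: place 91 GB, 165 GB left
disk 5: place 91 GB, 74 GB left
disk 6: place 104 GB, 152 GB left
disk 6: place 95 GB, 57 GB left

6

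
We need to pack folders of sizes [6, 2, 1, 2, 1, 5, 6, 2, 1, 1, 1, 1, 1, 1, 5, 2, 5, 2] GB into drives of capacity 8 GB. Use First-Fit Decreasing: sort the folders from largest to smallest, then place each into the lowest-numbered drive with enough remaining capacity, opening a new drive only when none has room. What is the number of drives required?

6

Sorted descending: 6, 6, 5, 5, 5, 2, 2, 2, 2, 2, 1, 1, 1, 1, 1, 1, 1, 1.
drive 1: place 6 GB, 2 GB left
drive 2: place 6 GB, 2 GB left
drive 3: place 5 GB, 3 GB left
drive 4: place 5 GB, 3 GB left
drive 5: place 5 GB, 3 GB left
drive 1: place 2 GB, 0 GB left
drive 2: place 2 GB, 0 GB left
drive 3: place 2 GB, 1 GB left
drive 4: place 2 GB, 1 GB left
drive 5: place 2 GB, 1 GB left
drive 3: place 1 GB, 0 GB left
drive 4: place 1 GB, 0 GB left
drive 5: place 1 GB, 0 GB left
drive 6: place 1 GB, 7 GB left
drive 6: place 1 GB, 6 GB left
drive 6: place 1 GB, 5 GB left
drive 6: place 1 GB, 4 GB left
drive 6: place 1 GB, 3 GB left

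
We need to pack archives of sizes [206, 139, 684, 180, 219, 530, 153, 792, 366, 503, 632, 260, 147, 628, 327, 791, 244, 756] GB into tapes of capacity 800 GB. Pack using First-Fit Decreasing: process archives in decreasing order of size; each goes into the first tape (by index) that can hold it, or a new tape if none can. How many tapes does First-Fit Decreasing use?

Sorted descending: 792, 791, 756, 684, 632, 628, 530, 503, 366, 327, 260, 244, 219, 206, 180, 153, 147, 139.
Put 792 GB in tape 1; 8 GB remain.
Put 791 GB in tape 2; 9 GB remain.
Put 756 GB in tape 3; 44 GB remain.
Put 684 GB in tape 4; 116 GB remain.
Put 632 GB in tape 5; 168 GB remain.
Put 628 GB in tape 6; 172 GB remain.
Put 530 GB in tape 7; 270 GB remain.
Put 503 GB in tape 8; 297 GB remain.
Put 366 GB in tape 9; 434 GB remain.
Put 327 GB in tape 9; 107 GB remain.
Put 260 GB in tape 7; 10 GB remain.
Put 244 GB in tape 8; 53 GB remain.
Put 219 GB in tape 10; 581 GB remain.
Put 206 GB in tape 10; 375 GB remain.
Put 180 GB in tape 10; 195 GB remain.
Put 153 GB in tape 5; 15 GB remain.
Put 147 GB in tape 6; 25 GB remain.
Put 139 GB in tape 10; 56 GB remain.

10 tapes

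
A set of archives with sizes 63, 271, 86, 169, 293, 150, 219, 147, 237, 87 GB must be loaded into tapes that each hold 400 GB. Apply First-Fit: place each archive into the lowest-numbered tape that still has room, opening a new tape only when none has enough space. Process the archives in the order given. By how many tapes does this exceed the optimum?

0

First-Fit: [63,271] [86,169,87] [293] [150,219] [147,237] → 5 tapes.
Total size 1722 GB; any packing needs at least ⌈1722/400⌉ = 5 tapes.
So 5 is already optimal.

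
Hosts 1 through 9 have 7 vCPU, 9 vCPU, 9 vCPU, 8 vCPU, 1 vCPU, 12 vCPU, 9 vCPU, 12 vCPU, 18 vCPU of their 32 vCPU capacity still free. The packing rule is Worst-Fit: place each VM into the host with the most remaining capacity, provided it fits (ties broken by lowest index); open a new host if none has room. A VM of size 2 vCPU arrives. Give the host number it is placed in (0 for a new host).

Hosts with room: host 1 (7 vCPU), host 2 (9 vCPU), host 3 (9 vCPU), host 4 (8 vCPU), host 6 (12 vCPU), host 7 (9 vCPU), host 8 (12 vCPU), host 9 (18 vCPU).
Most room is host 9 with 18 vCPU free.

9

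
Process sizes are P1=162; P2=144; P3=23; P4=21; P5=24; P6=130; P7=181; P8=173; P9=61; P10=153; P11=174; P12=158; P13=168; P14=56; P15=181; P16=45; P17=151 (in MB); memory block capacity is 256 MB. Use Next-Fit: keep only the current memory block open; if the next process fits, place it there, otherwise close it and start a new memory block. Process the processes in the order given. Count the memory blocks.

11

memory block 1: place P1 (162 MB), 94 MB left
memory block 2: place P2 (144 MB), 112 MB left
memory block 2: place P3 (23 MB), 89 MB left
memory block 2: place P4 (21 MB), 68 MB left
memory block 2: place P5 (24 MB), 44 MB left
memory block 3: place P6 (130 MB), 126 MB left
memory block 4: place P7 (181 MB), 75 MB left
memory block 5: place P8 (173 MB), 83 MB left
memory block 5: place P9 (61 MB), 22 MB left
memory block 6: place P10 (153 MB), 103 MB left
memory block 7: place P11 (174 MB), 82 MB left
memory block 8: place P12 (158 MB), 98 MB left
memory block 9: place P13 (168 MB), 88 MB left
memory block 9: place P14 (56 MB), 32 MB left
memory block 10: place P15 (181 MB), 75 MB left
memory block 10: place P16 (45 MB), 30 MB left
memory block 11: place P17 (151 MB), 105 MB left
Final memory blocks: [162] [144,23,21,24] [130] [181] [173,61] [153] [174] [158] [168,56] [181,45] [151].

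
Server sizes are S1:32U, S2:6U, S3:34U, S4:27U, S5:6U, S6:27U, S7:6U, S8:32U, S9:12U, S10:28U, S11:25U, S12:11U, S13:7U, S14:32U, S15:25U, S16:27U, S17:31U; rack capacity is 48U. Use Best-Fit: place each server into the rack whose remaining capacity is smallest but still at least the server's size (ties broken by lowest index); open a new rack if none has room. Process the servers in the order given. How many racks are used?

Put S1 (32U) in rack 1; 16U remain.
Put S2 (6U) in rack 1; 10U remain.
Put S3 (34U) in rack 2; 14U remain.
Put S4 (27U) in rack 3; 21U remain.
Put S5 (6U) in rack 1; 4U remain.
Put S6 (27U) in rack 4; 21U remain.
Put S7 (6U) in rack 2; 8U remain.
Put S8 (32U) in rack 5; 16U remain.
Put S9 (12U) in rack 5; 4U remain.
Put S10 (28U) in rack 6; 20U remain.
Put S11 (25U) in rack 7; 23U remain.
Put S12 (11U) in rack 6; 9U remain.
Put S13 (7U) in rack 2; 1U remain.
Put S14 (32U) in rack 8; 16U remain.
Put S15 (25U) in rack 9; 23U remain.
Put S16 (27U) in rack 10; 21U remain.
Put S17 (31U) in rack 11; 17U remain.
Final racks: [32,6,6] [34,6,7] [27] [27] [32,12] [28,11] [25] [32] [25] [27] [31].

11 racks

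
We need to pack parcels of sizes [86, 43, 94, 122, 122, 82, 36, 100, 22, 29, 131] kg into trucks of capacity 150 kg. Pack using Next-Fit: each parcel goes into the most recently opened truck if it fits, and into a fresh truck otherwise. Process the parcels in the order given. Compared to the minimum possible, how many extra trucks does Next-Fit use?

1

Next-Fit: [86,43] [94] [122] [122] [82,36] [100,22] [29] [131] → 8 trucks.
7 parcels exceed 75 kg (half the capacity), and no two of those can share a truck, so at least 7 trucks are needed.
An optimal packing achieves that bound: [131] [122,22] [122] [100,43] [94,36] [86,29] [82] → 7 trucks.
Excess: 8 − 7 = 1.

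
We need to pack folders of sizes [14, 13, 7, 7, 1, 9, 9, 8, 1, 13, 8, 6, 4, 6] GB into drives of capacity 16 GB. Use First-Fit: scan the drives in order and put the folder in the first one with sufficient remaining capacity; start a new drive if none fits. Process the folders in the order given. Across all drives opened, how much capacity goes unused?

Put 14 GB in drive 1; 2 GB remain.
Put 13 GB in drive 2; 3 GB remain.
Put 7 GB in drive 3; 9 GB remain.
Put 7 GB in drive 3; 2 GB remain.
Put 1 GB in drive 1; 1 GB remain.
Put 9 GB in drive 4; 7 GB remain.
Put 9 GB in drive 5; 7 GB remain.
Put 8 GB in drive 6; 8 GB remain.
Put 1 GB in drive 1; 0 GB remain.
Put 13 GB in drive 7; 3 GB remain.
Put 8 GB in drive 6; 0 GB remain.
Put 6 GB in drive 4; 1 GB remain.
Put 4 GB in drive 5; 3 GB remain.
Put 6 GB in drive 8; 10 GB remain.
8 drives × 16 GB = 128 GB; used 106 GB; unused 22 GB.

22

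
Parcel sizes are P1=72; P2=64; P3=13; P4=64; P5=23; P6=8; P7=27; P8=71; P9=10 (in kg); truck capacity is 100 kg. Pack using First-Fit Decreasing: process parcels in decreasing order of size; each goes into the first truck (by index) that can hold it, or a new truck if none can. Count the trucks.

4

Sorted descending: 72, 71, 64, 64, 27, 23, 13, 10, 8.
truck 1: place 72 kg, 28 kg left
truck 2: place 71 kg, 29 kg left
truck 3: place 64 kg, 36 kg left
truck 4: place 64 kg, 36 kg left
truck 1: place 27 kg, 1 kg left
truck 2: place 23 kg, 6 kg left
truck 3: place 13 kg, 23 kg left
truck 3: place 10 kg, 13 kg left
truck 3: place 8 kg, 5 kg left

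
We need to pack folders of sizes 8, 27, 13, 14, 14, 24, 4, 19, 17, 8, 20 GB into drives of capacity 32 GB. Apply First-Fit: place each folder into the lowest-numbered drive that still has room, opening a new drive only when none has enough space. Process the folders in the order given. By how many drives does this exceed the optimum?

1

First-Fit: [8,13,4] [27] [14,14] [24,8] [19] [17] [20] → 7 drives.
Total size 168 GB; any packing needs at least ⌈168/32⌉ = 6 drives.
An optimal packing achieves that bound: [27,4] [24,8] [20,8] [19,13] [17,14] [14] → 6 drives.
Excess: 7 − 6 = 1.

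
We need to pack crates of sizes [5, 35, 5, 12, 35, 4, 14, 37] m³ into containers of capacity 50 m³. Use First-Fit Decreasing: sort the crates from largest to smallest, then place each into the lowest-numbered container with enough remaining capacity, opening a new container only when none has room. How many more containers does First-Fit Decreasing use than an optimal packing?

First-Fit Decreasing: [37,12] [35,14] [35,5,5,4] → 3 containers.
Total size 147 m³; any packing needs at least ⌈147/50⌉ = 3 containers.
So 3 is already optimal.

0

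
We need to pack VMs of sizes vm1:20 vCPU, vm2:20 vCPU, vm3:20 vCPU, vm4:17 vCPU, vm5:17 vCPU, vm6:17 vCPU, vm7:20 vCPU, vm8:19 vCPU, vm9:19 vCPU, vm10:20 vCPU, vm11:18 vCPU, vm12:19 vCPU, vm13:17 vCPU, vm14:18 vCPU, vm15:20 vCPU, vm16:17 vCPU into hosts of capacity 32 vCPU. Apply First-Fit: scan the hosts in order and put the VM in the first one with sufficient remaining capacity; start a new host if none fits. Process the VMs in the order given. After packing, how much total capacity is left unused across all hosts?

host 1: place vm1 (20 vCPU), 12 vCPU left
host 2: place vm2 (20 vCPU), 12 vCPU left
host 3: place vm3 (20 vCPU), 12 vCPU left
host 4: place vm4 (17 vCPU), 15 vCPU left
host 5: place vm5 (17 vCPU), 15 vCPU left
host 6: place vm6 (17 vCPU), 15 vCPU left
host 7: place vm7 (20 vCPU), 12 vCPU left
host 8: place vm8 (19 vCPU), 13 vCPU left
host 9: place vm9 (19 vCPU), 13 vCPU left
host 10: place vm10 (20 vCPU), 12 vCPU left
host 11: place vm11 (18 vCPU), 14 vCPU left
host 12: place vm12 (19 vCPU), 13 vCPU left
host 13: place vm13 (17 vCPU), 15 vCPU left
host 14: place vm14 (18 vCPU), 14 vCPU left
host 15: place vm15 (20 vCPU), 12 vCPU left
host 16: place vm16 (17 vCPU), 15 vCPU left
16 hosts × 32 vCPU = 512 vCPU; used 298 vCPU; unused 214 vCPU.

214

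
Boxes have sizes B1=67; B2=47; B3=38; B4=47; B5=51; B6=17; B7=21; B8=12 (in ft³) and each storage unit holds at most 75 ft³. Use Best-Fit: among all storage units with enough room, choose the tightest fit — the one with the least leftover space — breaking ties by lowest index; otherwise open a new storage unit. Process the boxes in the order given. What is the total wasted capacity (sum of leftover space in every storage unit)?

75

Put B1 (67 ft³) in storage unit 1; 8 ft³ remain.
Put B2 (47 ft³) in storage unit 2; 28 ft³ remain.
Put B3 (38 ft³) in storage unit 3; 37 ft³ remain.
Put B4 (47 ft³) in storage unit 4; 28 ft³ remain.
Put B5 (51 ft³) in storage unit 5; 24 ft³ remain.
Put B6 (17 ft³) in storage unit 5; 7 ft³ remain.
Put B7 (21 ft³) in storage unit 2; 7 ft³ remain.
Put B8 (12 ft³) in storage unit 4; 16 ft³ remain.
5 storage units × 75 ft³ = 375 ft³; used 300 ft³; unused 75 ft³.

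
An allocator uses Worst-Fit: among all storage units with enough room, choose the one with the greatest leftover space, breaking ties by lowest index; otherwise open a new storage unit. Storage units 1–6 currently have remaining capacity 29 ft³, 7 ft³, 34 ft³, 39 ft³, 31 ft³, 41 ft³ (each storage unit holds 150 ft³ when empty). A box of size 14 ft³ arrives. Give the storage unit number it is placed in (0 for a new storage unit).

Storage units with room: storage unit 1 (29 ft³), storage unit 3 (34 ft³), storage unit 4 (39 ft³), storage unit 5 (31 ft³), storage unit 6 (41 ft³).
Most room is storage unit 6 with 41 ft³ free.

6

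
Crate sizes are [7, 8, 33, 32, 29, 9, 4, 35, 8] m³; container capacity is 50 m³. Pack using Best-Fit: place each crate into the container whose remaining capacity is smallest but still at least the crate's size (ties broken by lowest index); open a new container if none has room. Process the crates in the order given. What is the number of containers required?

7 m³ → container 1 (remaining 43 m³)
8 m³ → container 1 (remaining 35 m³)
33 m³ → container 1 (remaining 2 m³)
32 m³ → container 2 (remaining 18 m³)
29 m³ → container 3 (remaining 21 m³)
9 m³ → container 2 (remaining 9 m³)
4 m³ → container 2 (remaining 5 m³)
35 m³ → container 4 (remaining 15 m³)
8 m³ → container 4 (remaining 7 m³)
Final containers: [7,8,33] [32,9,4] [29] [35,8].

4 containers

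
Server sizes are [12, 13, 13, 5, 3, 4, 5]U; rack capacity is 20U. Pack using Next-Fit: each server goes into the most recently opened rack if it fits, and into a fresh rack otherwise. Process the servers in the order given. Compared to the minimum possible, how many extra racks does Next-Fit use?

1

Next-Fit: [12] [13] [13,5] [3,4,5] → 4 racks.
Total size 55U; any packing needs at least ⌈55/20⌉ = 3 racks.
An optimal packing achieves that bound: [13,5] [13,5] [12,4,3] → 3 racks.
Excess: 4 − 3 = 1.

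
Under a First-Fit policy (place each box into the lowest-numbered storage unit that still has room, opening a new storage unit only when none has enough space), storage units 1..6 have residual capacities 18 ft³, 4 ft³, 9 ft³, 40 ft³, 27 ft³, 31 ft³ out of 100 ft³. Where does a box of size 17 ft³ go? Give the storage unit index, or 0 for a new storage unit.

1

Storage units with room: storage unit 1 (18 ft³), storage unit 4 (40 ft³), storage unit 5 (27 ft³), storage unit 6 (31 ft³).
The first with room is storage unit 1.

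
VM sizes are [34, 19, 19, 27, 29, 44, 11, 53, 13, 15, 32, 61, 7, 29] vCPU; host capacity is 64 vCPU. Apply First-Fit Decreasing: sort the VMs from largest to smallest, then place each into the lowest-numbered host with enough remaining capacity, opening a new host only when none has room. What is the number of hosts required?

7

Sorted descending: 61, 53, 44, 34, 32, 29, 29, 27, 19, 19, 15, 13, 11, 7.
host 1: place 61 vCPU, 3 vCPU left
host 2: place 53 vCPU, 11 vCPU left
host 3: place 44 vCPU, 20 vCPU left
host 4: place 34 vCPU, 30 vCPU left
host 5: place 32 vCPU, 32 vCPU left
host 4: place 29 vCPU, 1 vCPU left
host 5: place 29 vCPU, 3 vCPU left
host 6: place 27 vCPU, 37 vCPU left
host 3: place 19 vCPU, 1 vCPU left
host 6: place 19 vCPU, 18 vCPU left
host 6: place 15 vCPU, 3 vCPU left
host 7: place 13 vCPU, 51 vCPU left
host 2: place 11 vCPU, 0 vCPU left
host 7: place 7 vCPU, 44 vCPU left
Final hosts: [61] [53,11] [44,19] [34,29] [32,29] [27,19,15] [13,7].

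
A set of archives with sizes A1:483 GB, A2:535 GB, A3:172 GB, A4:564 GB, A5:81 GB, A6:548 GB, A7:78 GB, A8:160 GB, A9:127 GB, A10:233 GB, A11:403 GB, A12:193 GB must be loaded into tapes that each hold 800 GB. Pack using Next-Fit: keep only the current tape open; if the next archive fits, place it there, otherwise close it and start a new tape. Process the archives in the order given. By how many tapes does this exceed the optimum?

Next-Fit: [483] [535,172] [564,81] [548,78,160] [127,233,403] [193] → 6 tapes.
Total size 3577 GB; any packing needs at least ⌈3577/800⌉ = 5 tapes.
An optimal packing achieves that bound: [564,233] [548,193] [535,172,81] [483,160,127] [403,78] → 5 tapes.
Excess: 6 − 5 = 1.

1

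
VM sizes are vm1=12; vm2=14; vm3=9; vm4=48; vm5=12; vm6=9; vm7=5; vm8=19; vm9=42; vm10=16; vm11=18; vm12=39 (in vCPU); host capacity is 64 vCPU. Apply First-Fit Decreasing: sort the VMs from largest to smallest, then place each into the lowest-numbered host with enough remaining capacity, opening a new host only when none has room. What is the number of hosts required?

4

Sorted descending: 48, 42, 39, 19, 18, 16, 14, 12, 12, 9, 9, 5.
host 1: place 48 vCPU, 16 vCPU left
host 2: place 42 vCPU, 22 vCPU left
host 3: place 39 vCPU, 25 vCPU left
host 2: place 19 vCPU, 3 vCPU left
host 3: place 18 vCPU, 7 vCPU left
host 1: place 16 vCPU, 0 vCPU left
host 4: place 14 vCPU, 50 vCPU left
host 4: place 12 vCPU, 38 vCPU left
host 4: place 12 vCPU, 26 vCPU left
host 4: place 9 vCPU, 17 vCPU left
host 4: place 9 vCPU, 8 vCPU left
host 3: place 5 vCPU, 2 vCPU left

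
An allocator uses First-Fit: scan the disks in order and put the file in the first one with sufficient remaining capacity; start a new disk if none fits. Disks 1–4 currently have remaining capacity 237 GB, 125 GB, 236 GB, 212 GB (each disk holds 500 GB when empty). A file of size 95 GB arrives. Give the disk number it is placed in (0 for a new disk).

Disks with room: disk 1 (237 GB), disk 2 (125 GB), disk 3 (236 GB), disk 4 (212 GB).
The first with room is disk 1.

1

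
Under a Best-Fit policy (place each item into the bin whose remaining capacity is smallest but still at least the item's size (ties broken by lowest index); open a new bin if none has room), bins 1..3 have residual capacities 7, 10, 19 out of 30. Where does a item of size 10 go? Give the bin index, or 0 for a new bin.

Bins with room: bin 2 (10), bin 3 (19).
Tightest fit is bin 2 with 10 free.

2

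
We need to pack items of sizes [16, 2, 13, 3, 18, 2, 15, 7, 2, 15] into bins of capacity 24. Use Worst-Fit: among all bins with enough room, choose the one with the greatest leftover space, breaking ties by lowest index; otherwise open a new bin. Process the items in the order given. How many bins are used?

Put 16 in bin 1; 8 remain.
Put 2 in bin 1; 6 remain.
Put 13 in bin 2; 11 remain.
Put 3 in bin 2; 8 remain.
Put 18 in bin 3; 6 remain.
Put 2 in bin 2; 6 remain.
Put 15 in bin 4; 9 remain.
Put 7 in bin 4; 2 remain.
Put 2 in bin 1; 4 remain.
Put 15 in bin 5; 9 remain.
Final bins: [16,2,2] [13,3,2] [18] [15,7] [15].

5 bins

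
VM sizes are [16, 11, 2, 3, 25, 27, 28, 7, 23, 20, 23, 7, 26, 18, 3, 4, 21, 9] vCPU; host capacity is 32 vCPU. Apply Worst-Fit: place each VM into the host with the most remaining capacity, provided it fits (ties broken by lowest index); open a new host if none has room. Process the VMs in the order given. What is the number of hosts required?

host 1: place 16 vCPU, 16 vCPU left
host 1: place 11 vCPU, 5 vCPU left
host 1: place 2 vCPU, 3 vCPU left
host 1: place 3 vCPU, 0 vCPU left
host 2: place 25 vCPU, 7 vCPU left
host 3: place 27 vCPU, 5 vCPU left
host 4: place 28 vCPU, 4 vCPU left
host 2: place 7 vCPU, 0 vCPU left
host 5: place 23 vCPU, 9 vCPU left
host 6: place 20 vCPU, 12 vCPU left
host 7: place 23 vCPU, 9 vCPU left
host 6: place 7 vCPU, 5 vCPU left
host 8: place 26 vCPU, 6 vCPU left
host 9: place 18 vCPU, 14 vCPU left
host 9: place 3 vCPU, 11 vCPU left
host 9: place 4 vCPU, 7 vCPU left
host 10: place 21 vCPU, 11 vCPU left
host 10: place 9 vCPU, 2 vCPU left
Final hosts: [16,11,2,3] [25,7] [27] [28] [23] [20,7] [23] [26] [18,3,4] [21,9].

10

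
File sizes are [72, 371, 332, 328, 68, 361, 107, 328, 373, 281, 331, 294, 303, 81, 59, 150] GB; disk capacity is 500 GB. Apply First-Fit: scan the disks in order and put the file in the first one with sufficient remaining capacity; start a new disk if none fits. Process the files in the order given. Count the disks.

10

Put 72 GB in disk 1; 428 GB remain.
Put 371 GB in disk 1; 57 GB remain.
Put 332 GB in disk 2; 168 GB remain.
Put 328 GB in disk 3; 172 GB remain.
Put 68 GB in disk 2; 100 GB remain.
Put 361 GB in disk 4; 139 GB remain.
Put 107 GB in disk 3; 65 GB remain.
Put 328 GB in disk 5; 172 GB remain.
Put 373 GB in disk 6; 127 GB remain.
Put 281 GB in disk 7; 219 GB remain.
Put 331 GB in disk 8; 169 GB remain.
Put 294 GB in disk 9; 206 GB remain.
Put 303 GB in disk 10; 197 GB remain.
Put 81 GB in disk 2; 19 GB remain.
Put 59 GB in disk 3; 6 GB remain.
Put 150 GB in disk 5; 22 GB remain.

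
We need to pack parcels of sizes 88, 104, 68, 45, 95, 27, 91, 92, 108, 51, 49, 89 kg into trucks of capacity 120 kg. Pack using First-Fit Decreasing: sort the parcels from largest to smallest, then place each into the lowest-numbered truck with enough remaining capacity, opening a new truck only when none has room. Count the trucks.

Sorted descending: 108, 104, 95, 92, 91, 89, 88, 68, 51, 49, 45, 27.
Put 108 kg in truck 1; 12 kg remain.
Put 104 kg in truck 2; 16 kg remain.
Put 95 kg in truck 3; 25 kg remain.
Put 92 kg in truck 4; 28 kg remain.
Put 91 kg in truck 5; 29 kg remain.
Put 89 kg in truck 6; 31 kg remain.
Put 88 kg in truck 7; 32 kg remain.
Put 68 kg in truck 8; 52 kg remain.
Put 51 kg in truck 8; 1 kg remain.
Put 49 kg in truck 9; 71 kg remain.
Put 45 kg in truck 9; 26 kg remain.
Put 27 kg in truck 4; 1 kg remain.
Final trucks: [108] [104] [95] [92,27] [91] [89] [88] [68,51] [49,45].

9 trucks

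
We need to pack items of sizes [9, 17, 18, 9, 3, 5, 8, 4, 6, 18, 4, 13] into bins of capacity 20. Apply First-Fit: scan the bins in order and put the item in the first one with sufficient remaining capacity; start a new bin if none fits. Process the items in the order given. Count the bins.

bin 1: place 9, 11 left
bin 2: place 17, 3 left
bin 3: place 18, 2 left
bin 1: place 9, 2 left
bin 2: place 3, 0 left
bin 4: place 5, 15 left
bin 4: place 8, 7 left
bin 4: place 4, 3 left
bin 5: place 6, 14 left
bin 6: place 18, 2 left
bin 5: place 4, 10 left
bin 7: place 13, 7 left

7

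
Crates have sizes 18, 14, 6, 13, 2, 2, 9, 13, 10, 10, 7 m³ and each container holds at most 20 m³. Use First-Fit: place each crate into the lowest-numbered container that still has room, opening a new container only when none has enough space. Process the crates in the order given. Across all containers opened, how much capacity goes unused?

16

container 1: place 18 m³, 2 m³ left
container 2: place 14 m³, 6 m³ left
container 2: place 6 m³, 0 m³ left
container 3: place 13 m³, 7 m³ left
container 1: place 2 m³, 0 m³ left
container 3: place 2 m³, 5 m³ left
container 4: place 9 m³, 11 m³ left
container 5: place 13 m³, 7 m³ left
container 4: place 10 m³, 1 m³ left
container 6: place 10 m³, 10 m³ left
container 5: place 7 m³, 0 m³ left
6 containers × 20 m³ = 120 m³; used 104 m³; unused 16 m³.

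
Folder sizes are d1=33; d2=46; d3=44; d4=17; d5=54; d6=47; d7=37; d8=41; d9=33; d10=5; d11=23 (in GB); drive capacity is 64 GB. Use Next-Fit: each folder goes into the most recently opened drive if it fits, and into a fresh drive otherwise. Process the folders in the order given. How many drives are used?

drive 1: place d1 (33 GB), 31 GB left
drive 2: place d2 (46 GB), 18 GB left
drive 3: place d3 (44 GB), 20 GB left
drive 3: place d4 (17 GB), 3 GB left
drive 4: place d5 (54 GB), 10 GB left
drive 5: place d6 (47 GB), 17 GB left
drive 6: place d7 (37 GB), 27 GB left
drive 7: place d8 (41 GB), 23 GB left
drive 8: place d9 (33 GB), 31 GB left
drive 8: place d10 (5 GB), 26 GB left
drive 8: place d11 (23 GB), 3 GB left
Final drives: [33] [46] [44,17] [54] [47] [37] [41] [33,5,23].

8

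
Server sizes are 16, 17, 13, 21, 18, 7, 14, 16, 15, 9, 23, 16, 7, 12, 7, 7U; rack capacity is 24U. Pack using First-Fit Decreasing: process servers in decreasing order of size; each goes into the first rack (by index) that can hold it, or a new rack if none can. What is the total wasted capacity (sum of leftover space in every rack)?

46

Sorted descending: 23, 21, 18, 17, 16, 16, 16, 15, 14, 13, 12, 9, 7, 7, 7, 7.
Put 23U in rack 1; 1U remain.
Put 21U in rack 2; 3U remain.
Put 18U in rack 3; 6U remain.
Put 17U in rack 4; 7U remain.
Put 16U in rack 5; 8U remain.
Put 16U in rack 6; 8U remain.
Put 16U in rack 7; 8U remain.
Put 15U in rack 8; 9U remain.
Put 14U in rack 9; 10U remain.
Put 13U in rack 10; 11U remain.
Put 12U in rack 11; 12U remain.
Put 9U in rack 8; 0U remain.
Put 7U in rack 4; 0U remain.
Put 7U in rack 5; 1U remain.
Put 7U in rack 6; 1U remain.
Put 7U in rack 7; 1U remain.
11 racks × 24U = 264U; used 218U; unused 46U.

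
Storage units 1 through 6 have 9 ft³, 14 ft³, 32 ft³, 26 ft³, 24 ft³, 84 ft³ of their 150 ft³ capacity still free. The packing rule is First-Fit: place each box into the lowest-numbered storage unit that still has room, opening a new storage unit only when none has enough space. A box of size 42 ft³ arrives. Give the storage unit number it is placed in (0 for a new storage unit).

6

Storage units with room: storage unit 6 (84 ft³).
The first with room is storage unit 6.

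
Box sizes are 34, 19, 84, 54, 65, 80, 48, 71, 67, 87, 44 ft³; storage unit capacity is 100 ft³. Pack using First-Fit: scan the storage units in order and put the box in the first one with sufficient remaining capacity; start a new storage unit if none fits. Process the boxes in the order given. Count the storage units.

9 storage units

storage unit 1: place 34 ft³, 66 ft³ left
storage unit 1: place 19 ft³, 47 ft³ left
storage unit 2: place 84 ft³, 16 ft³ left
storage unit 3: place 54 ft³, 46 ft³ left
storage unit 4: place 65 ft³, 35 ft³ left
storage unit 5: place 80 ft³, 20 ft³ left
storage unit 6: place 48 ft³, 52 ft³ left
storage unit 7: place 71 ft³, 29 ft³ left
storage unit 8: place 67 ft³, 33 ft³ left
storage unit 9: place 87 ft³, 13 ft³ left
storage unit 1: place 44 ft³, 3 ft³ left
Final storage units: [34,19,44] [84] [54] [65] [80] [48] [71] [67] [87].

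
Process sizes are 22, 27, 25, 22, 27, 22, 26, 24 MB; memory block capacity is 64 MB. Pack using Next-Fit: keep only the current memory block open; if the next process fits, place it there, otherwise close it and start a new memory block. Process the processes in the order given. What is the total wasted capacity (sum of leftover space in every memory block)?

memory block 1: place 22 MB, 42 MB left
memory block 1: place 27 MB, 15 MB left
memory block 2: place 25 MB, 39 MB left
memory block 2: place 22 MB, 17 MB left
memory block 3: place 27 MB, 37 MB left
memory block 3: place 22 MB, 15 MB left
memory block 4: place 26 MB, 38 MB left
memory block 4: place 24 MB, 14 MB left
4 memory blocks × 64 MB = 256 MB; used 195 MB; unused 61 MB.

61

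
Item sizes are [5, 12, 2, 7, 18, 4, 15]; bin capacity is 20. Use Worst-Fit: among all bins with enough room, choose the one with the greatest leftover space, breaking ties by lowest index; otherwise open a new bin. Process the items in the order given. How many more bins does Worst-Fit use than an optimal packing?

0

Worst-Fit: [5,12,2] [7,4] [18] [15] → 4 bins.
Total size 63; any packing needs at least ⌈63/20⌉ = 4 bins.
So 4 is already optimal.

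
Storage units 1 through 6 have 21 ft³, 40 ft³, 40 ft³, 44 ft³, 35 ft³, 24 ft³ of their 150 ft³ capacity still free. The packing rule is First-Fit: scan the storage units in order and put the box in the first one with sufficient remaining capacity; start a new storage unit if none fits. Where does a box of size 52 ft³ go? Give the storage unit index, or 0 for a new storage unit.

No storage unit has ≥ 52 ft³ free, so a new storage unit is opened.

0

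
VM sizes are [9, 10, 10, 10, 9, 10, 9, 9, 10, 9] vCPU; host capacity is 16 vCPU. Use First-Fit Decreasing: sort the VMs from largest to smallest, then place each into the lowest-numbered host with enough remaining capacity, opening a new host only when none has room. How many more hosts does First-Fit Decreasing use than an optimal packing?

First-Fit Decreasing: [10] [10] [10] [10] [10] [9] [9] [9] [9] [9] → 10 hosts.
10 VMs exceed 8 vCPU (half the capacity), and no two of those can share a host, so at least 10 hosts are needed.
So 10 is already optimal.

0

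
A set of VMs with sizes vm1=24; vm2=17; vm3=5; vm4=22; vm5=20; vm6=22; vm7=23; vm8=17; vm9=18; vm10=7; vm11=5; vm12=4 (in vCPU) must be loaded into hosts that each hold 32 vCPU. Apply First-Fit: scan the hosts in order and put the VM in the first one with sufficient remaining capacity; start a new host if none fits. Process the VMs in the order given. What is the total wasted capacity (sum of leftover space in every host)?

72

host 1: place vm1 (24 vCPU), 8 vCPU left
host 2: place vm2 (17 vCPU), 15 vCPU left
host 1: place vm3 (5 vCPU), 3 vCPU left
host 3: place vm4 (22 vCPU), 10 vCPU left
host 4: place vm5 (20 vCPU), 12 vCPU left
host 5: place vm6 (22 vCPU), 10 vCPU left
host 6: place vm7 (23 vCPU), 9 vCPU left
host 7: place vm8 (17 vCPU), 15 vCPU left
host 8: place vm9 (18 vCPU), 14 vCPU left
host 2: place vm10 (7 vCPU), 8 vCPU left
host 2: place vm11 (5 vCPU), 3 vCPU left
host 3: place vm12 (4 vCPU), 6 vCPU left
8 hosts × 32 vCPU = 256 vCPU; used 184 vCPU; unused 72 vCPU.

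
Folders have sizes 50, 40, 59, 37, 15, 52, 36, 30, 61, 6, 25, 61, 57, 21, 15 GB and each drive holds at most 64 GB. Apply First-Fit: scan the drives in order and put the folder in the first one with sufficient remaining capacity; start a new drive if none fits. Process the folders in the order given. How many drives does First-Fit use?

drive 1: place 50 GB, 14 GB left
drive 2: place 40 GB, 24 GB left
drive 3: place 59 GB, 5 GB left
drive 4: place 37 GB, 27 GB left
drive 2: place 15 GB, 9 GB left
drive 5: place 52 GB, 12 GB left
drive 6: place 36 GB, 28 GB left
drive 7: place 30 GB, 34 GB left
drive 8: place 61 GB, 3 GB left
drive 1: place 6 GB, 8 GB left
drive 4: place 25 GB, 2 GB left
drive 9: place 61 GB, 3 GB left
drive 10: place 57 GB, 7 GB left
drive 6: place 21 GB, 7 GB left
drive 7: place 15 GB, 19 GB left
Final drives: [50,6] [40,15] [59] [37,25] [52] [36,21] [30,15] [61] [61] [57].

10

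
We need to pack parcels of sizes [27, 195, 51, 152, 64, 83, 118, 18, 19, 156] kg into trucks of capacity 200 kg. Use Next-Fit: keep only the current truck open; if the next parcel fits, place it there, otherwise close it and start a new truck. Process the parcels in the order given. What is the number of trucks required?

7

truck 1: place 27 kg, 173 kg left
truck 2: place 195 kg, 5 kg left
truck 3: place 51 kg, 149 kg left
truck 4: place 152 kg, 48 kg left
truck 5: place 64 kg, 136 kg left
truck 5: place 83 kg, 53 kg left
truck 6: place 118 kg, 82 kg left
truck 6: place 18 kg, 64 kg left
truck 6: place 19 kg, 45 kg left
truck 7: place 156 kg, 44 kg left
Final trucks: [27] [195] [51] [152] [64,83] [118,18,19] [156].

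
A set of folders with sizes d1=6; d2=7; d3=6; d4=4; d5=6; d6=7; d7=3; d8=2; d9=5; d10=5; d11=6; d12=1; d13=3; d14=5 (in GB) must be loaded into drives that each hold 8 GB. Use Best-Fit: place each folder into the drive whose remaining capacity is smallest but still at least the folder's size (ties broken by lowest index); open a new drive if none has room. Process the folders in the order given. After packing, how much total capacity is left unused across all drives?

drive 1: place d1 (6 GB), 2 GB left
drive 2: place d2 (7 GB), 1 GB left
drive 3: place d3 (6 GB), 2 GB left
drive 4: place d4 (4 GB), 4 GB left
drive 5: place d5 (6 GB), 2 GB left
drive 6: place d6 (7 GB), 1 GB left
drive 4: place d7 (3 GB), 1 GB left
drive 1: place d8 (2 GB), 0 GB left
drive 7: place d9 (5 GB), 3 GB left
drive 8: place d10 (5 GB), 3 GB left
drive 9: place d11 (6 GB), 2 GB left
drive 2: place d12 (1 GB), 0 GB left
drive 7: place d13 (3 GB), 0 GB left
drive 10: place d14 (5 GB), 3 GB left
10 drives × 8 GB = 80 GB; used 66 GB; unused 14 GB.

14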